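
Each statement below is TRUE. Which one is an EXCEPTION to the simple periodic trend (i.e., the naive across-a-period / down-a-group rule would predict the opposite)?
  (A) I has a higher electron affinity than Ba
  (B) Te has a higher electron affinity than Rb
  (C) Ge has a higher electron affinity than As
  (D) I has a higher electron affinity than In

The general trend: electron affinity increases across a period and decreases down a group.
(A) I (period 5, group 17) vs Ba (period 6, group 2): the stated order agrees with the simple trend.
(B) Te (period 5, group 16) vs Rb (period 5, group 1): the stated order agrees with the simple trend.
(C) Ge (period 4, group 14) vs As (period 4, group 15): the stated order contradicts the simple trend.
(D) I (period 5, group 17) vs In (period 5, group 13): the stated order agrees with the simple trend.
The exception is (C): adding an electron to As's half-filled 4p³ is unfavourable, so Ge (4p²) has the more exothermic EA.

(C)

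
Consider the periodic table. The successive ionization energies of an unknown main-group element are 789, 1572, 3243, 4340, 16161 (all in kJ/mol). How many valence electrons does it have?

4

Look for the largest jump between consecutive ionization energies: IE5/IE4 ≈ 3.7, far larger than any earlier ratio.
That jump marks the point where a core electron is being removed. So the atom has 4 valence electrons.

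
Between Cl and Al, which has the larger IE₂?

Cl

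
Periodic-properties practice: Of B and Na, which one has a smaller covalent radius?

B

B is in period 2, group 13; Na is in period 3, group 1.
Atomic radius shrinks across a period as nuclear charge pulls the same shell inward, and grows down a group as new shells are added.
Neither a single period nor a single group — weigh both effects.
Na > B: both effects reinforce here, so Na is clearly the larger of the two.
For reference (pm): B 85, Na 155.
So B has the smaller covalent radius (B < Na).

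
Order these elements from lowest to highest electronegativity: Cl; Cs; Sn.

Cl is in period 3, group 17; Sn is in period 5, group 14; Cs is in period 6, group 1.
EN rises left→right (higher Z_eff, smaller atoms) and falls top→bottom (larger, more shielded atoms).
Here both period and group differ, so the two effects have to be weighed against each other.
Sn > Cs: relative to Cs, both the across-period and down-group shifts push Sn's electronegativity up.
Cl > Sn: relative to Sn, both the across-period and down-group shifts push Cl's electronegativity up.
Tabulated electronegativity (Pauling): Cl 3.16, Sn 1.96, Cs 0.79.
So from lowest to highest: Cs < Sn < Cl.

Cs < Sn < Cl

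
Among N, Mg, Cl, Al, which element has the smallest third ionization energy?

Al

IE_3 is the cost of taking one more electron from the +2 cation: N²⁺ still has 3 valence electrons; Mg²⁺ is the bare [Ne] core; Cl²⁺ still has 5 valence electrons; Al²⁺ still has 1 valence electron.
Core electrons are held far more tightly than valence electrons, so Mg tops the IE_3 order.
Valence configurations: N²⁺ [He]2s²2p¹, Cl²⁺ [Ne]3s²3p³, Al²⁺ [Ne]3s¹.
The numbers (kJ/mol): N 4578, Mg 7733, Cl 3822, Al 2745.
Hence IE_3: Al < Cl < N < Mg.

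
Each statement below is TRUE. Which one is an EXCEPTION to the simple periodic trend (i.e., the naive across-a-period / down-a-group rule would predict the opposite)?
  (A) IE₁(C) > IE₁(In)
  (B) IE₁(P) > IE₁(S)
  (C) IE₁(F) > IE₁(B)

The general trend: first ionisation energy increases across a period and decreases down a group.
(A) C (period 2, group 14) vs In (period 5, group 13): the stated order agrees with the simple trend.
(B) P (period 3, group 15) vs S (period 3, group 16): the stated order contradicts the simple trend.
(C) F (period 2, group 17) vs B (period 2, group 13): the stated order agrees with the simple trend.
The exception is (B): S (3p⁴) ionizes more easily than half-filled P (3p³) because the paired 3p electron in S is pushed out by e⁻–e⁻ repulsion.

(B)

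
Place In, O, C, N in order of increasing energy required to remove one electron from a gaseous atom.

In < C < O < N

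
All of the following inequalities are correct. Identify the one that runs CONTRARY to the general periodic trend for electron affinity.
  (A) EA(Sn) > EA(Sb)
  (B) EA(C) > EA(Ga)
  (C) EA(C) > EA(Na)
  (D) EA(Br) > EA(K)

The general trend: electron affinity increases across a period and decreases down a group.
(A) Sn (period 5, group 14) vs Sb (period 5, group 15): the stated order contradicts the simple trend.
(B) C (period 2, group 14) vs Ga (period 4, group 13): the stated order agrees with the simple trend.
(C) C (period 2, group 14) vs Na (period 3, group 1): the stated order agrees with the simple trend.
(D) Br (period 4, group 17) vs K (period 4, group 1): the stated order agrees with the simple trend.
The exception is (A): adding an electron to Sb's half-filled 5p³ is unfavourable, so Sn has the more exothermic EA.

(A)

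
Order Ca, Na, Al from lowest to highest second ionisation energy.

Ca < Al < Na

The second ionization energy removes an electron from the +1 ion. For each element: Ca⁺ still has 1 valence electron; Na⁺ is the bare [Ne] core; Al⁺ still has 2 valence electrons.
Core electrons are held far more tightly than valence electrons, so Na tops the IE_2 order.
Valence configurations: Ca⁺ [Ar]4s¹, Al⁺ [Ne]3s².
The numbers (kJ/mol): Ca 1145, Na 4562, Al 1817.
Putting it together, IE_2: Ca < Al < Na.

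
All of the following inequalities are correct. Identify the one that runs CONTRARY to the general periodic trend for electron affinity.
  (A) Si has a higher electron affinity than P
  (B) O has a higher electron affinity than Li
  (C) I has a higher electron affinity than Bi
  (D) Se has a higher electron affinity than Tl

The general trend: electron affinity increases across a period and decreases down a group.
(A) Si (period 3, group 14) vs P (period 3, group 15): the stated order contradicts the simple trend.
(B) O (period 2, group 16) vs Li (period 2, group 1): the stated order agrees with the simple trend.
(C) I (period 5, group 17) vs Bi (period 6, group 15): the stated order agrees with the simple trend.
(D) Se (period 4, group 16) vs Tl (period 6, group 13): the stated order agrees with the simple trend.
The exception is (A): adding an electron to P's half-filled 3p³ is unfavourable, so Si (3p²) has the more exothermic EA.

(A)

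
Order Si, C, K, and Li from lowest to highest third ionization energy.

The third ionization energy removes an electron from the +2 ion. For each element: Si²⁺ still has 2 valence electrons; C²⁺ still has 2 valence electrons; K²⁺ is already 1 electron into the core; Li²⁺ is already 1 electron into the core.
Usually core removal costs more than valence removal, but here the competition is close: a tightly held n=2 valence electron can cost more to remove than an n=3 core electron, so the actual values have to decide it.
Valence configurations: Si²⁺ [Ne]3s², C²⁺ [He]2s².
The numbers (kJ/mol): Si 3232, C 4620, K 4420, Li 11815.
Hence IE_3: Si < K < C < Li.

Si, K, C, Li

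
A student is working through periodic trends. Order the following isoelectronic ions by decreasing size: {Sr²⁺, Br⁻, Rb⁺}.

All of these have 36 electrons, so size is governed by nuclear charge alone: the more protons, the stronger the pull on the same electron cloud, and the smaller the ion.
Nuclear charges: Sr²⁺ (Z=38), Rb⁺ (Z=37), Br⁻ (Z=35).
Largest to smallest: Br⁻ > Rb⁺ > Sr²⁺.

Br⁻ > Rb⁺ > Sr²⁺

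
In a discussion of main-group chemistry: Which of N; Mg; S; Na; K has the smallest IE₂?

After 1 electron has been removed, what remains? N⁺ still has 4 valence electrons; Mg⁺ still has 1 valence electron; S⁺ still has 5 valence electrons; Na⁺ is the bare [Ne] core; K⁺ is the bare [Ar] core.
Breaking into a closed-shell core is much more expensive than removing a leftover valence electron — K and Na have the largest IE_2 here.
Valence configurations: N⁺ [He]2s²2p², Mg⁺ [Ne]3s¹, S⁺ [Ne]3s²3p³.
Tabulated IE_2 (kJ/mol): N 2856, Mg 1451, S 2252, Na 4562, K 3052.
Hence IE_2: Mg < S < N < K < Na.

Mg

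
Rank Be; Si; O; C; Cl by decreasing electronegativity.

Be is in period 2, group 2; C is in period 2, group 14; O is in period 2, group 16; Si is in period 3, group 14; Cl is in period 3, group 17.
Electronegativity increases across a period and decreases down a group, tracking effective nuclear charge and atomic size.
Neither a single period nor a single group — weigh both effects.
Si > Be: the two effects oppose for this pair; the across-period effect wins (1.90 vs 1.57).
C > Si: they share group 14; the group trend gives C the larger value.
Cl > C: the two effects oppose for this pair; the across-period effect wins (3.16 vs 2.55).
O > Cl: period and group pull opposite ways; the down-group shift dominates (3.44 vs 3.16).
Tabulated electronegativity (Pauling): Be 1.57, C 2.55, O 3.44, Si 1.90, Cl 3.16.
So from highest to lowest: O > Cl > C > Si > Be.

O, Cl, C, Si, Be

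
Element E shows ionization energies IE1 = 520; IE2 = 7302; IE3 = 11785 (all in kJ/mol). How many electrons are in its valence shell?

1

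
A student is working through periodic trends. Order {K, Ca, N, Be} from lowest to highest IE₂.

Ca < Be < N < K

The second ionization energy removes an electron from the +1 ion. For each element: K⁺ is the bare [Ar] core; Ca⁺ still has 1 valence electron; N⁺ still has 4 valence electrons; Be⁺ still has 1 valence electron.
Breaking into a closed-shell core is much more expensive than removing a leftover valence electron — K has the largest IE_2 here.
Valence configurations: Ca⁺ [Ar]4s¹, N⁺ [He]2s²2p², Be⁺ [He]2s¹.
Approximate IE_2 values (kJ/mol): K 3052, Ca 1145, N 2856, Be 1757.
Hence IE_2: Ca < Be < N < K.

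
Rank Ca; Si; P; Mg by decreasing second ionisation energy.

Consider each +1 ion: Ca⁺ still has 1 valence electron; Si⁺ still has 3 valence electrons; P⁺ still has 4 valence electrons; Mg⁺ still has 1 valence electron.
All are still removing valence electrons, so compare the +1 ions as you would atoms: IE_2 generally rises across a period (higher Z_eff) and falls down a group (larger shell), subject to the usual subshell exceptions.
Valence configurations: Ca⁺ [Ar]4s¹, Si⁺ [Ne]3s²3p¹, P⁺ [Ne]3s²3p², Mg⁺ [Ne]3s¹.
Approximate IE_2 values (kJ/mol): Ca 1145, Si 1577, P 1907, Mg 1451.
So the second ionization energies run Ca < Mg < Si < P.

P > Si > Mg > Ca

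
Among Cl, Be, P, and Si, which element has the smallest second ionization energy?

Si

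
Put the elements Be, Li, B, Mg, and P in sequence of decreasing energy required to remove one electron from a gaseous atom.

P > Be > B > Mg > Li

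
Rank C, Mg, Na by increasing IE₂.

The second ionization energy removes an electron from the +1 ion. For each element: C⁺ still has 3 valence electrons; Mg⁺ still has 1 valence electron; Na⁺ is the bare [Ne] core.
Core electrons are held far more tightly than valence electrons, so Na tops the IE_2 order.
Valence configurations: C⁺ [He]2s²2p¹, Mg⁺ [Ne]3s¹.
Approximate IE_2 values (kJ/mol): C 2353, Mg 1451, Na 4562.
Putting it together, IE_2: Mg < C < Na.

Mg < C < Na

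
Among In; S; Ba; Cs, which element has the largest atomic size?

S is in period 3, group 16; In is in period 5, group 13; Cs is in period 6, group 1; Ba is in period 6, group 2.
Moving right in a period, electrons are added to the same shell under a stronger nuclear pull, so atoms get smaller; moving down, a new shell is opened and atoms get larger.
Neither a single period nor a single group — weigh both effects.
In > S: relative to S, both the across-period and down-group shifts push In's atomic radius up.
Ba > In: both effects reinforce here, so Ba is clearly the larger of the two.
Cs > Ba: both are in period 6; the period trend gives Cs the larger value.
Tabulated atomic radius (pm): S 103, In 142, Cs 232, Ba 196.
The largest atomic size among these belongs to Cs.

Cs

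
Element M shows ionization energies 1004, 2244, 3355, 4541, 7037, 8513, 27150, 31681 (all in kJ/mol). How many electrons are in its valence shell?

6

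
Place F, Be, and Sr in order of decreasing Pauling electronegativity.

Be is in period 2, group 2; F is in period 2, group 17; Sr is in period 5, group 2.
Atoms toward the upper right of the periodic table pull bonding electrons most strongly.
Here both period and group differ, so the two effects have to be weighed against each other.
Be > Sr: Be sits above Sr in group 2, so the down-group effect alone puts Be higher.
F > Be: both are in period 2; the period trend gives F the larger value.
For reference (Pauling): Be 1.57, F 3.98, Sr 0.95.
So from highest to lowest: F > Be > Sr.

F, Be, Sr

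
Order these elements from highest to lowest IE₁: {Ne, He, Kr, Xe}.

IE₁ increases left→right with effective nuclear charge and decreases top→bottom as the valence shell moves farther out.
All are in group 18, so first ionization energy increases up the group.
So from highest to lowest: He > Ne > Kr > Xe.

He > Ne > Kr > Xe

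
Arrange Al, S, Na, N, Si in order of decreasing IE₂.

Na, N, S, Al, Si

Consider each +1 ion: Al⁺ still has 2 valence electrons; S⁺ still has 5 valence electrons; Na⁺ is the bare [Ne] core; N⁺ still has 4 valence electrons; Si⁺ still has 3 valence electrons.
Pulling an electron out of a noble-gas core costs far more than removing a remaining valence electron, so Na sits at the high end of IE_2.
Valence configurations: Al⁺ [Ne]3s², S⁺ [Ne]3s²3p³, N⁺ [He]2s²2p², Si⁺ [Ne]3s²3p¹.
Si⁺ loses a lone 3p electron whereas Al⁺ must break into a filled 3s² pair, so IE_2(Al) > IE_2(Si) even though Si has the higher nuclear charge.
Tabulated IE_2 (kJ/mol): Al 1817, S 2252, Na 4562, N 2856, Si 1577.
Putting it together, IE_2: Si < Al < S < N < Na.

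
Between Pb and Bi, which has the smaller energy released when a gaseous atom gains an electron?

Pb is in period 6, group 14; Bi is in period 6, group 15.
Electron affinity generally becomes more exothermic across a period toward the halogens and less exothermic down a group.
All lie in period 6, so electron affinity increases left to right.
So Pb has the smaller energy released when a gaseous atom gains an electron (Pb < Bi).

Pb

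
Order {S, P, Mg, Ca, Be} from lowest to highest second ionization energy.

Ca < Mg < Be < P < S

The second ionization energy removes an electron from the +1 ion. For each element: S⁺ still has 5 valence electrons; P⁺ still has 4 valence electrons; Mg⁺ still has 1 valence electron; Ca⁺ still has 1 valence electron; Be⁺ still has 1 valence electron.
All are still removing valence electrons, so compare the +1 ions as you would atoms: IE_2 generally rises across a period (higher Z_eff) and falls down a group (larger shell), subject to the usual subshell exceptions.
Valence configurations: S⁺ [Ne]3s²3p³, P⁺ [Ne]3s²3p², Mg⁺ [Ne]3s¹, Ca⁺ [Ar]4s¹, Be⁺ [He]2s¹.
The numbers (kJ/mol): S 2252, P 1907, Mg 1451, Ca 1145, Be 1757.
Hence IE_2: Ca < Mg < Be < P < S.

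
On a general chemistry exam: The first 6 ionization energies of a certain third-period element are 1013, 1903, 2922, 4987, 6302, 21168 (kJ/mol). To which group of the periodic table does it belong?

Group 15

Look for the largest jump between consecutive ionization energies: IE6/IE5 ≈ 3.4, far larger than any earlier ratio.
That jump marks the point where a core electron is being removed. So the atom has 5 valence electrons.
A main-group element with 5 valence electrons is in group 15.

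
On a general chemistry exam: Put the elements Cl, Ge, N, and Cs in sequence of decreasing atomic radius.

Cs > Ge > Cl > N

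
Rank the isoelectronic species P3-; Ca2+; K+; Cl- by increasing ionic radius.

Ca2+, K+, Cl-, P3-

All of these have 18 electrons, so size is governed by nuclear charge alone: the more protons, the stronger the pull on the same electron cloud, and the smaller the ion.
Nuclear charges: Ca2+ (Z=20), K+ (Z=19), Cl- (Z=17), P3- (Z=15).
Smallest to largest: Ca2+ < K+ < Cl- < P3-.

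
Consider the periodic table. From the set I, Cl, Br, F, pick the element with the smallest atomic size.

F is in period 2, group 17; Cl is in period 3, group 17; Br is in period 4, group 17; I is in period 5, group 17.
Across a period the added protons contract the valence shell; down a group each new principal shell makes the atom larger.
All are in group 17, so atomic radius increases down the group.
The smallest atomic size among these belongs to F.

F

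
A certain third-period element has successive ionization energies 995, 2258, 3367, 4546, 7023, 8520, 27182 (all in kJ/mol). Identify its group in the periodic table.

Group 16

Look for the largest jump between consecutive ionization energies: IE7/IE6 ≈ 3.2, far larger than any earlier ratio.
That jump marks the point where a core electron is being removed. So the atom has 6 valence electrons.
A main-group element with 6 valence electrons is in group 16.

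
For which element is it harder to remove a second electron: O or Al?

The second ionization energy removes an electron from the +1 ion. For each element: O⁺ still has 5 valence electrons; Al⁺ still has 2 valence electrons.
All are still removing valence electrons, so compare the +1 ions as you would atoms: IE_2 generally rises across a period (higher Z_eff) and falls down a group (larger shell), subject to the usual subshell exceptions.
Valence configurations: O⁺ [He]2s²2p³, Al⁺ [Ne]3s².
The numbers (kJ/mol): O 3388, Al 1817.
Putting it together, IE_2: Al < O.

O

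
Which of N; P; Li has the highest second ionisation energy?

IE_2 is the cost of taking one more electron from the +1 cation: N⁺ still has 4 valence electrons; P⁺ still has 4 valence electrons; Li⁺ is the bare [He] core.
Pulling an electron out of a noble-gas core costs far more than removing a remaining valence electron, so Li sits at the high end of IE_2.
Valence configurations: N⁺ [He]2s²2p², P⁺ [Ne]3s²3p².
Approximate IE_2 values (kJ/mol): N 2856, P 1907, Li 7298.
Putting it together, IE_2: P < N < Li.

Li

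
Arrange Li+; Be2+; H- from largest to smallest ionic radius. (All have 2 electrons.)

All of these have 2 electrons, so size is governed by nuclear charge alone: the more protons, the stronger the pull on the same electron cloud, and the smaller the ion.
Nuclear charges: Be2+ (Z=4), Li+ (Z=3), H- (Z=1).
Largest to smallest: H- > Li+ > Be2+.

H- > Li+ > Be2+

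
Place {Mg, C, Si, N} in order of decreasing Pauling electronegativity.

C is in period 2, group 14; N is in period 2, group 15; Mg is in period 3, group 2; Si is in period 3, group 14.
EN rises left→right (higher Z_eff, smaller atoms) and falls top→bottom (larger, more shielded atoms).
Here both period and group differ, so the two effects have to be weighed against each other.
Si > Mg: both are in period 3; the period trend gives Si the larger value.
C > Si: they share group 14; the group trend gives C the larger value.
N > C: N lies to the right of C in period 2, so the across-period effect alone puts N higher.
For reference (Pauling): C 2.55, N 3.04, Mg 1.31, Si 1.90.
So from highest to lowest: N > C > Si > Mg.

N > C > Si > Mg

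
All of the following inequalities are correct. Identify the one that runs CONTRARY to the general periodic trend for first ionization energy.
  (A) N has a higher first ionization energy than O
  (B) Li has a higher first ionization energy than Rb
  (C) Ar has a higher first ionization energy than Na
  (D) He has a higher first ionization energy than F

The general trend: first ionization energy increases across a period and decreases down a group.
(A) N (period 2, group 15) vs O (period 2, group 16): the stated order contradicts the simple trend.
(B) Li (period 2, group 1) vs Rb (period 5, group 1): the stated order agrees with the simple trend.
(C) Ar (period 3, group 18) vs Na (period 3, group 1): the stated order agrees with the simple trend.
(D) He (period 1, group 18) vs F (period 2, group 17): the stated order agrees with the simple trend.
The exception is (A): pairing an electron in O's 2p⁴ costs repulsion energy, so O ionizes more easily than half-filled N (2p³).

(A)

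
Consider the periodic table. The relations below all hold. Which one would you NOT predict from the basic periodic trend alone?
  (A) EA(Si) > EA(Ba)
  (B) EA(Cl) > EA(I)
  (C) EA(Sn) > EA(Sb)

(C)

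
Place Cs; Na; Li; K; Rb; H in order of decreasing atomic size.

Cs, Rb, K, Na, Li, H

Radius decreases left→right (rising Z_eff, same n) and increases top→bottom (higher n).
All are in group 1, so atomic radius increases down the group.
So from largest to smallest: Cs > Rb > K > Na > Li > H.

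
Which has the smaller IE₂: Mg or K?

Mg

After 1 electron has been removed, what remains? Mg⁺ still has 1 valence electron; K⁺ is the bare [Ar] core.
Breaking into a closed-shell core is much more expensive than removing a leftover valence electron — K has the largest IE_2 here.
The numbers (kJ/mol): Mg 1451, K 3052.
So the second ionization energies run Mg < K.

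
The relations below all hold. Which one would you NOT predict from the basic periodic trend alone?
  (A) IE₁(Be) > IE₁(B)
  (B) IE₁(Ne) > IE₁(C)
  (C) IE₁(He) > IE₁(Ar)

(A)

The general trend: first ionization energy increases across a period and decreases down a group.
(A) Be (period 2, group 2) vs B (period 2, group 13): the stated order contradicts the simple trend.
(B) Ne (period 2, group 18) vs C (period 2, group 14): the stated order agrees with the simple trend.
(C) He (period 1, group 18) vs Ar (period 3, group 18): the stated order agrees with the simple trend.
The exception is (A): removing B's lone 2p electron is easier than breaking Be's filled 2s².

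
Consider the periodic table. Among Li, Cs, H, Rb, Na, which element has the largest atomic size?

H is in period 1, group 1; Li is in period 2, group 1; Na is in period 3, group 1; Rb is in period 5, group 1; Cs is in period 6, group 1.
Radius decreases left→right (rising Z_eff, same n) and increases top→bottom (higher n).
All are in group 1, so atomic radius increases down the group.
The largest atomic size among these belongs to Cs.

Cs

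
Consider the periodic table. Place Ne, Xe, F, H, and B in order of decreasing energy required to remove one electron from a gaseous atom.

Across a period the outer electron is held more tightly (higher IE₁); down a group it sits in a higher shell, more shielded, and comes off more easily.
Here both period and group differ, so the two effects have to be weighed against each other.
Xe > B: period and group pull opposite ways; the across-period shift dominates (1170 vs 801 kJ/mol).
H > Xe: the two effects oppose for this pair; the down-group effect wins (1312 vs 1170 kJ/mol).
F > H: the two effects oppose for this pair; the across-period effect wins (1681 vs 1312 kJ/mol).
Ne > F: Ne lies to the right of F in period 2, so the across-period effect alone puts Ne higher.
Tabulated first ionization energy (kJ/mol): H 1312, B 801, F 1681, Ne 2081, Xe 1170.
So from highest to lowest: Ne > F > H > Xe > B.

Ne > F > H > Xe > B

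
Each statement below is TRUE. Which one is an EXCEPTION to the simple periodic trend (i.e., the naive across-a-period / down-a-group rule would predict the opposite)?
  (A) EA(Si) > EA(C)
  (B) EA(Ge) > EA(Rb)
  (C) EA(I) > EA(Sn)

(A)

The general trend: electron affinity increases across a period and decreases down a group.
(A) Si (period 3, group 14) vs C (period 2, group 14): the stated order contradicts the simple trend.
(B) Ge (period 4, group 14) vs Rb (period 5, group 1): the stated order agrees with the simple trend.
(C) I (period 5, group 17) vs Sn (period 5, group 14): the stated order agrees with the simple trend.
The exception is (A): Si's larger, more diffuse 3p orbitals accept an added electron slightly more readily than C's compact 2p.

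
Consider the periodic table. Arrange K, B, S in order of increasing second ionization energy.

S, B, K

The second ionization energy removes an electron from the +1 ion. For each element: K⁺ is the bare [Ar] core; B⁺ still has 2 valence electrons; S⁺ still has 5 valence electrons.
Core electrons are held far more tightly than valence electrons, so K tops the IE_2 order.
Valence configurations: B⁺ [He]2s², S⁺ [Ne]3s²3p³.
Approximate IE_2 values (kJ/mol): K 3052, B 2427, S 2252.
Hence IE_2: S < B < K.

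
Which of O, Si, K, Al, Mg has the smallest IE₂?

IE_2 is the cost of taking one more electron from the +1 cation: O⁺ still has 5 valence electrons; Si⁺ still has 3 valence electrons; K⁺ is the bare [Ar] core; Al⁺ still has 2 valence electrons; Mg⁺ still has 1 valence electron.
Usually core removal costs more than valence removal, but here the competition is close: a tightly held n=2 valence electron can cost more to remove than an n=3 core electron, so the actual values have to decide it.
Valence configurations: O⁺ [He]2s²2p³, Si⁺ [Ne]3s²3p¹, Al⁺ [Ne]3s², Mg⁺ [Ne]3s¹.
Si⁺ loses a lone 3p electron whereas Al⁺ must break into a filled 3s² pair, so IE_2(Al) > IE_2(Si) even though Si has the higher nuclear charge.
The numbers (kJ/mol): O 3388, Si 1577, K 3052, Al 1817, Mg 1451.
Hence IE_2: Mg < Si < Al < K < O.

Mg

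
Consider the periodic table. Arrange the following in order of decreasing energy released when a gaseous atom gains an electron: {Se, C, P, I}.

I, Se, C, P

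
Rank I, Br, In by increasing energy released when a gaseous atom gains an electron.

In < I < Br

Br is in period 4, group 17; In is in period 5, group 13; I is in period 5, group 17.
EA tends to increase across a period and decrease down a group, though the pattern is less regular than for IE or radius.
These span different periods and groups, so the two trends combine.
I > In: I lies to the right of In in period 5, so the across-period effect alone puts I higher.
Br > I: Br sits above I in group 17, so the down-group effect alone puts Br higher.
Approximate values (kJ/mol): Br 325, In 29, I 295.
So from lowest to highest: In < I < Br.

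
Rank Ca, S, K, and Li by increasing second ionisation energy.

Ca, S, K, Li

IE_2 is the cost of taking one more electron from the +1 cation: Ca⁺ still has 1 valence electron; S⁺ still has 5 valence electrons; K⁺ is the bare [Ar] core; Li⁺ is the bare [He] core.
Breaking into a closed-shell core is much more expensive than removing a leftover valence electron — K and Li have the largest IE_2 here.
Valence configurations: Ca⁺ [Ar]4s¹, S⁺ [Ne]3s²3p³.
Approximate IE_2 values (kJ/mol): Ca 1145, S 2252, K 3052, Li 7298.
Putting it together, IE_2: Ca < S < K < Li.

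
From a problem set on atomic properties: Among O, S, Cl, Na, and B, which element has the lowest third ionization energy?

After 2 electrons have been removed, what remains? O²⁺ still has 4 valence electrons; S²⁺ still has 4 valence electrons; Cl²⁺ still has 5 valence electrons; Na²⁺ is already 1 electron into the core; B²⁺ still has 1 valence electron.
Core electrons are held far more tightly than valence electrons, so Na tops the IE_3 order.
Valence configurations: O²⁺ [He]2s²2p², S²⁺ [Ne]3s²3p², Cl²⁺ [Ne]3s²3p³, B²⁺ [He]2s¹.
The numbers (kJ/mol): O 5300, S 3357, Cl 3822, Na 6910, B 3660.
Putting it together, IE_3: S < B < Cl < O < Na.

S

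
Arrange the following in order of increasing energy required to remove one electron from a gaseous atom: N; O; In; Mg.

In, Mg, O, N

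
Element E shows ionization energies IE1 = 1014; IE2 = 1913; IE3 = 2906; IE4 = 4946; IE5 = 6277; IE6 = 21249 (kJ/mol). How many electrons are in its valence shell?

5

Look for the largest jump between consecutive ionization energies: IE6/IE5 ≈ 3.4, far larger than any earlier ratio.
That jump marks the point where a core electron is being removed. So the atom has 5 valence electrons.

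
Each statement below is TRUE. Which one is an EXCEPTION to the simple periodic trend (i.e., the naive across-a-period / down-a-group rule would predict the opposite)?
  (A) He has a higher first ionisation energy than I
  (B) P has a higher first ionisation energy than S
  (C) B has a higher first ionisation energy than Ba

(B)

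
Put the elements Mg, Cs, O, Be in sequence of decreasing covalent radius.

Be is in period 2, group 2; O is in period 2, group 16; Mg is in period 3, group 2; Cs is in period 6, group 1.
Across a period the added protons contract the valence shell; down a group each new principal shell makes the atom larger.
These span different periods and groups, so the two trends combine.
Be > O: Be lies to the left of O in period 2, so the across-period effect alone puts Be larger.
Mg > Be: they share group 2; the group trend gives Mg the larger value.
Cs > Mg: both effects reinforce here, so Cs is clearly the larger of the two.
For reference (pm): Be 102, O 63, Mg 139, Cs 232.
So from largest to smallest: Cs > Mg > Be > O.

Cs > Mg > Be > O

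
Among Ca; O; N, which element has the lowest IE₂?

Ca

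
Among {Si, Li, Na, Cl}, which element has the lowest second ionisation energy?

Si

After 1 electron has been removed, what remains? Si⁺ still has 3 valence electrons; Li⁺ is the bare [He] core; Na⁺ is the bare [Ne] core; Cl⁺ still has 6 valence electrons.
Core electrons are held far more tightly than valence electrons, so Na and Li top the IE_2 order.
Valence configurations: Si⁺ [Ne]3s²3p¹, Cl⁺ [Ne]3s²3p⁴.
The numbers (kJ/mol): Si 1577, Li 7298, Na 4562, Cl 2298.
Overall IE_2 order: Si < Cl < Na < Li.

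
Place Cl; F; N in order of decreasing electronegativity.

N is in period 2, group 15; F is in period 2, group 17; Cl is in period 3, group 17.
Atoms toward the upper right of the periodic table pull bonding electrons most strongly.
These span different periods and groups, so the two trends combine.
Cl > N: the two effects oppose for this pair; the across-period effect wins (3.16 vs 3.04).
F > Cl: they share group 17; the group trend gives F the larger value.
For reference (Pauling): N 3.04, F 3.98, Cl 3.16.
So from highest to lowest: F > Cl > N.

F, Cl, N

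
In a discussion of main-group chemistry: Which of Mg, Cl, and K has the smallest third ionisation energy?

Cl

After 2 electrons have been removed, what remains? Mg²⁺ is the bare [Ne] core; Cl²⁺ still has 5 valence electrons; K²⁺ is already 1 electron into the core.
Core electrons are held far more tightly than valence electrons, so K and Mg top the IE_3 order.
The numbers (kJ/mol): Mg 7733, Cl 3822, K 4420.
Overall IE_3 order: Cl < K < Mg.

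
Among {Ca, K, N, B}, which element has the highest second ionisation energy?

K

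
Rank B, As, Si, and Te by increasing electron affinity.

B is in period 2, group 13; Si is in period 3, group 14; As is in period 4, group 15; Te is in period 5, group 16.
EA tends to increase across a period and decrease down a group, though the pattern is less regular than for IE or radius.
These sit on a diagonal, where the across-period and down-group effects partly cancel.
As > B: period and group pull opposite ways; the across-period shift dominates (78 vs 27 kJ/mol).
Si > As: period and group pull opposite ways; the down-group shift dominates (134 vs 78 kJ/mol).
Te > Si: the two effects oppose for this pair; the across-period effect wins (190 vs 134 kJ/mol).
Tabulated electron affinity (kJ/mol): B 27, Si 134, As 78, Te 190.
So from lowest to highest: B < As < Si < Te.

B < As < Si < Te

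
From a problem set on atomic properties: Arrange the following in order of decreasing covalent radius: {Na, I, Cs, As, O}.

Moving right in a period, electrons are added to the same shell under a stronger nuclear pull, so atoms get smaller; moving down, a new shell is opened and atoms get larger.
Here both period and group differ, so the two effects have to be weighed against each other.
As > O: both effects reinforce here, so As is clearly the larger of the two.
I > As: period and group pull opposite ways; the down-group shift dominates (133 vs 121 pm).
Na > I: the two effects oppose for this pair; the across-period effect wins (155 vs 133 pm).
Cs > Na: Cs sits below Na in group 1, so the down-group effect alone puts Cs larger.
Approximate values (pm): O 63, Na 155, As 121, I 133, Cs 232.
So from largest to smallest: Cs > Na > I > As > O.

Cs > Na > I > As > O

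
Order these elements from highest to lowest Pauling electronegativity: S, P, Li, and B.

S, P, B, Li

Li is in period 2, group 1; B is in period 2, group 13; P is in period 3, group 15; S is in period 3, group 16.
EN rises left→right (higher Z_eff, smaller atoms) and falls top→bottom (larger, more shielded atoms).
These span different periods and groups, so the two trends combine.
B > Li: B lies to the right of Li in period 2, so the across-period effect alone puts B higher.
P > B: the two effects oppose for this pair; the across-period effect wins (2.19 vs 2.04).
S > P: S lies to the right of P in period 3, so the across-period effect alone puts S higher.
Approximate values (Pauling): Li 0.98, B 2.04, P 2.19, S 2.58.
So from highest to lowest: S > P > B > Li.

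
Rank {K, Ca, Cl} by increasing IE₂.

The second ionization energy removes an electron from the +1 ion. For each element: K⁺ is the bare [Ar] core; Ca⁺ still has 1 valence electron; Cl⁺ still has 6 valence electrons.
Pulling an electron out of a noble-gas core costs far more than removing a remaining valence electron, so K sits at the high end of IE_2.
Valence configurations: Ca⁺ [Ar]4s¹, Cl⁺ [Ne]3s²3p⁴.
The numbers (kJ/mol): K 3052, Ca 1145, Cl 2298.
Putting it together, IE_2: Ca < Cl < K.

Ca, Cl, K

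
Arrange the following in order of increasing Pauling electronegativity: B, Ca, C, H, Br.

Ca, B, H, C, Br

H is in period 1, group 1; B is in period 2, group 13; C is in period 2, group 14; Ca is in period 4, group 2; Br is in period 4, group 17.
Electronegativity increases across a period and decreases down a group, tracking effective nuclear charge and atomic size.
Neither a single period nor a single group — weigh both effects.
B > Ca: both effects reinforce here, so B is clearly the higher of the two.
H > B: period and group pull opposite ways; the down-group shift dominates (2.20 vs 2.04).
C > H: the two effects oppose for this pair; the across-period effect wins (2.55 vs 2.20).
Br > C: the two effects oppose for this pair; the across-period effect wins (2.96 vs 2.55).
Approximate values (Pauling): H 2.20, B 2.04, C 2.55, Ca 1.00, Br 2.96.
So from lowest to highest: Ca < B < H < C < Br.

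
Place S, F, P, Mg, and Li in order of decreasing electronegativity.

Li is in period 2, group 1; F is in period 2, group 17; Mg is in period 3, group 2; P is in period 3, group 15; S is in period 3, group 16.
Smaller atoms with higher effective nuclear charge are more electronegative.
Neither a single period nor a single group — weigh both effects.
Mg > Li: the two effects oppose for this pair; the across-period effect wins (1.31 vs 0.98).
P > Mg: P lies to the right of Mg in period 3, so the across-period effect alone puts P higher.
S > P: both are in period 3; the period trend gives S the larger value.
F > S: relative to S, both the across-period and down-group shifts push F's electronegativity up.
For reference (Pauling): Li 0.98, F 3.98, Mg 1.31, P 2.19, S 2.58.
So from highest to lowest: F > S > P > Mg > Li.

F, S, P, Mg, Li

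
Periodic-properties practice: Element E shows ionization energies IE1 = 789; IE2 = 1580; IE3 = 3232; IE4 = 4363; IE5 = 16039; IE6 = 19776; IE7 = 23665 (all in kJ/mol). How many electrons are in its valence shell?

4

Look for the largest jump between consecutive ionization energies: IE5/IE4 ≈ 3.7, far larger than any earlier ratio.
That jump marks the point where a core electron is being removed. So the atom has 4 valence electrons.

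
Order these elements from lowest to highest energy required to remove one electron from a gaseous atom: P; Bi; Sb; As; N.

Bi < Sb < As < P < N

First ionization energy rises across a period (greater Z_eff holds electrons more tightly) and falls down a group (valence electrons are farther from the nucleus).
All are in group 15, so first ionization energy increases up the group.
So from lowest to highest: Bi < Sb < As < P < N.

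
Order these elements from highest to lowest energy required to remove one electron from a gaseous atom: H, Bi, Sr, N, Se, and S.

N, H, S, Se, Bi, Sr

H is in period 1, group 1; N is in period 2, group 15; S is in period 3, group 16; Se is in period 4, group 16; Sr is in period 5, group 2; Bi is in period 6, group 15.
Removing the outermost electron gets harder across a period and easier down a group.
Here both period and group differ, so the two effects have to be weighed against each other.
Bi > Sr: period and group pull opposite ways; the across-period shift dominates (703 vs 550 kJ/mol).
Se > Bi: relative to Bi, both the across-period and down-group shifts push Se's first ionization energy up.
S > Se: they share group 16; the group trend gives S the larger value.
H > S: period and group pull opposite ways; the down-group shift dominates (1312 vs 1000 kJ/mol).
N > H: period and group pull opposite ways; the across-period shift dominates (1402 vs 1312 kJ/mol).
Tabulated first ionization energy (kJ/mol): H 1312, N 1402, S 1000, Se 941, Sr 550, Bi 703.
So from highest to lowest: N > H > S > Se > Bi > Sr.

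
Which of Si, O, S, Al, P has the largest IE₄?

Consider each +3 ion: Si³⁺ still has 1 valence electron; O³⁺ still has 3 valence electrons; S³⁺ still has 3 valence electrons; Al³⁺ is the bare [Ne] core; P³⁺ still has 2 valence electrons.
Breaking into a closed-shell core is much more expensive than removing a leftover valence electron — Al has the largest IE_4 here.
Valence configurations: Si³⁺ [Ne]3s¹, O³⁺ [He]2s²2p¹, S³⁺ [Ne]3s²3p¹, P³⁺ [Ne]3s².
S³⁺ loses a lone 3p electron whereas P³⁺ must break into a filled 3s² pair, so IE_4(P) > IE_4(S) even though S has the higher nuclear charge.
Approximate IE_4 values (kJ/mol): Si 4356, O 7469, S 4556, Al 11577, P 4964.
Overall IE_4 order: Si < S < P < O < Al.

Al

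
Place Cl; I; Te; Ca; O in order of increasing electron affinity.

Ca < O < Te < I < Cl

Atoms with high Z_eff and room in the valence shell (especially the halogens) have the most exothermic electron affinities.
Here both period and group differ, so the two effects have to be weighed against each other.
O > Ca: both effects reinforce here, so O is clearly the higher of the two.
Te > O: this pair runs against the simple trend — see the exception note.
I > Te: I lies to the right of Te in period 5, so the across-period effect alone puts I higher.
Cl > I: Cl sits above I in group 17, so the down-group effect alone puts Cl higher.
Note the exception: Te has a higher electron affinity than O, contrary to the simple trend — O's compact 2p subshell gives strong electron–electron repulsion on the added electron.
Tabulated electron affinity (kJ/mol): O 141, Cl 349, Ca 2, Te 190, I 295.
So from lowest to highest: Ca < O < Te < I < Cl.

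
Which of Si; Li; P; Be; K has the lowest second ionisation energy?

The second ionization energy removes an electron from the +1 ion. For each element: Si⁺ still has 3 valence electrons; Li⁺ is the bare [He] core; P⁺ still has 4 valence electrons; Be⁺ still has 1 valence electron; K⁺ is the bare [Ar] core.
Core electrons are held far more tightly than valence electrons, so K and Li top the IE_2 order.
Valence configurations: Si⁺ [Ne]3s²3p¹, P⁺ [Ne]3s²3p², Be⁺ [He]2s¹.
The numbers (kJ/mol): Si 1577, Li 7298, P 1907, Be 1757, K 3052.
Overall IE_2 order: Si < Be < P < K < Li.

Si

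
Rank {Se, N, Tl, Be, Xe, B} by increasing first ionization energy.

Tl < B < Be < Se < Xe < N

Be is in period 2, group 2; B is in period 2, group 13; N is in period 2, group 15; Se is in period 4, group 16; Xe is in period 5, group 18; Tl is in period 6, group 13.
First ionization energy rises across a period (greater Z_eff holds electrons more tightly) and falls down a group (valence electrons are farther from the nucleus).
These span different periods and groups, so the two trends combine.
B > Tl: they share group 13; the group trend gives B the larger value.
Be > B: this pair runs against the simple trend — see the exception note.
Se > Be: period and group pull opposite ways; the across-period shift dominates (941 vs 900 kJ/mol).
Xe > Se: the two effects oppose for this pair; the across-period effect wins (1170 vs 941 kJ/mol).
N > Xe: the two effects oppose for this pair; the down-group effect wins (1402 vs 1170 kJ/mol).
Note the exception: Be has a higher first ionization energy than B, contrary to the simple trend — removing B's lone 2p electron is easier than breaking Be's filled 2s².
Tabulated first ionization energy (kJ/mol): Be 900, B 801, N 1402, Se 941, Xe 1170, Tl 589.
So from lowest to highest: Tl < B < Be < Se < Xe < N.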